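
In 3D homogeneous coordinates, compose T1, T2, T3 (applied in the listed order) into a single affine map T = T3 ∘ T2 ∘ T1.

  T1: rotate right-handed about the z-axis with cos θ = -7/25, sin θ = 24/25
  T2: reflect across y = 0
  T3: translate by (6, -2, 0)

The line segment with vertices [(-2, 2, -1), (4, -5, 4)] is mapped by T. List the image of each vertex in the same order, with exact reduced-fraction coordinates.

T1 rotate right-handed about the z-axis with cos θ = -7/25, sin θ = 24/25: (-2, 2, -1) → (-34/25, -62/25, -1); (4, -5, 4) → (92/25, 131/25, 4)
T2 reflect across y = 0: (-34/25, -62/25, -1) → (-34/25, 62/25, -1); (92/25, 131/25, 4) → (92/25, -131/25, 4)
T3 translate by (6, -2, 0): (-34/25, 62/25, -1) → (116/25, 12/25, -1); (92/25, -131/25, 4) → (242/25, -181/25, 4)

image vertices: (116/25, 12/25, -1), (242/25, -181/25, 4)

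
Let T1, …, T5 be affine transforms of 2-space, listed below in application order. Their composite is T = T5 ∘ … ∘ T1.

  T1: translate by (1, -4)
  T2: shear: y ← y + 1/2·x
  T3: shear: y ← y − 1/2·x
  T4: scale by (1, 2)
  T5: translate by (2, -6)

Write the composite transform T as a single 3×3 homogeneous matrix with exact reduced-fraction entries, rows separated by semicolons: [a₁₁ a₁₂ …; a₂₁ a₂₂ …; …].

T1 = [1 0 1; 0 1 -4; 0 0 1]
T2·T1 = [1 0 1; 1/2 1 -7/2; 0 0 1]
T3·…·T1 = [1 0 1; 0 1 -4; 0 0 1]
T4·…·T1 = [1 0 1; 0 2 -8; 0 0 1]
T5·…·T1 = [1 0 3; 0 2 -14; 0 0 1]

T = [1 0 3; 0 2 -14; 0 0 1]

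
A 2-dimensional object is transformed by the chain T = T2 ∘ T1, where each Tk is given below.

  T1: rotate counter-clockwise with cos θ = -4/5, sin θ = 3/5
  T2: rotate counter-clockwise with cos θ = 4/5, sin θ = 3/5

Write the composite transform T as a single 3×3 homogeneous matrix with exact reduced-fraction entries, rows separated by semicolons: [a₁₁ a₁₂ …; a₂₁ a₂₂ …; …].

T1 = [-4/5 -3/5 0; 3/5 -4/5 0; 0 0 1]
T2·T1 = [-1 0 0; 0 -1 0; 0 0 1]

T = [-1 0 0; 0 -1 0; 0 0 1]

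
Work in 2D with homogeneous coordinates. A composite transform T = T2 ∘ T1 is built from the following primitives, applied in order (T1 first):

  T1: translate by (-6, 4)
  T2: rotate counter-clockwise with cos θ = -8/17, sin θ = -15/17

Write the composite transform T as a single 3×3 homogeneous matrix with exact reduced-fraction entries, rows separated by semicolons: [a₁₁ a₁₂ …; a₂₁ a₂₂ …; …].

T = [-8/17 15/17 108/17; -15/17 -8/17 58/17; 0 0 1]

T1 = [1 0 -6; 0 1 4; 0 0 1]
T2·T1 = [-8/17 15/17 108/17; -15/17 -8/17 58/17; 0 0 1]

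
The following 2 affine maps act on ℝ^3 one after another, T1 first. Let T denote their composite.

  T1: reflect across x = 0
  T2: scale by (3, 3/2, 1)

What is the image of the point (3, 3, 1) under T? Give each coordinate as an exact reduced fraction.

T(p) = (-9, 9/2, 1)

T1 reflect across x = 0: (3, 3, 1) → (-3, 3, 1)
T2 scale by (3, 3/2, 1): (-3, 3, 1) → (-9, 9/2, 1)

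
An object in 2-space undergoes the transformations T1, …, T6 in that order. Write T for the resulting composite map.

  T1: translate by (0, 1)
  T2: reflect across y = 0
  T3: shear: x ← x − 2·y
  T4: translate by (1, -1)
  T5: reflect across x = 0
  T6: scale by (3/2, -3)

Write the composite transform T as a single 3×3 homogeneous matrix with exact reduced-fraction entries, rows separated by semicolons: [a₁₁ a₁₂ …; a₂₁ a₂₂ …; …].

T1 = [1 0 0; 0 1 1; 0 0 1]
T2·T1 = [1 0 0; 0 -1 -1; 0 0 1]
T3·…·T1 = [1 2 2; 0 -1 -1; 0 0 1]
T4·…·T1 = [1 2 3; 0 -1 -2; 0 0 1]
T5·…·T1 = [-1 -2 -3; 0 -1 -2; 0 0 1]
T6·…·T1 = [-3/2 -3 -9/2; 0 3 6; 0 0 1]

T = [-3/2 -3 -9/2; 0 3 6; 0 0 1]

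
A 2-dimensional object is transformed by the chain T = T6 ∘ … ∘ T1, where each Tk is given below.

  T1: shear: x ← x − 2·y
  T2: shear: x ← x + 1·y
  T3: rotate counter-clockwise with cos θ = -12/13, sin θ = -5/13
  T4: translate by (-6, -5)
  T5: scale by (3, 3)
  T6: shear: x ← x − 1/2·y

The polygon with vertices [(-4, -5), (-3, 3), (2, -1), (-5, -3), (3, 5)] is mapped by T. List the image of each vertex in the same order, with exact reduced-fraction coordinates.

image vertices: (-330/13, -30/13), (267/26, -213/13), (-255/13, -204/13), (-357/26, -57/13), (171/26, -345/13)

T1 shear: x ← x − 2·y: (-4, -5) → (6, -5); (-3, 3) → (-9, 3); (2, -1) → (4, -1); (-5, -3) → (1, -3); (3, 5) → (-7, 5)
T2 shear: x ← x + 1·y: (6, -5) → (1, -5); (-9, 3) → (-6, 3); (4, -1) → (3, -1); (1, -3) → (-2, -3); (-7, 5) → (-2, 5)
T3 rotate counter-clockwise with cos θ = -12/13, sin θ = -5/13: (1, -5) → (-37/13, 55/13); (-6, 3) → (87/13, -6/13); (3, -1) → (-41/13, -3/13); (-2, -3) → (9/13, 46/13); (-2, 5) → (49/13, -50/13)
T4 translate by (-6, -5): (-37/13, 55/13) → (-115/13, -10/13); (87/13, -6/13) → (9/13, -71/13); (-41/13, -3/13) → (-119/13, -68/13); (9/13, 46/13) → (-69/13, -19/13); (49/13, -50/13) → (-29/13, -115/13)
T5 scale by (3, 3): (-115/13, -10/13) → (-345/13, -30/13); (9/13, -71/13) → (27/13, -213/13); (-119/13, -68/13) → (-357/13, -204/13); (-69/13, -19/13) → (-207/13, -57/13); (-29/13, -115/13) → (-87/13, -345/13)
T6 shear: x ← x − 1/2·y: (-345/13, -30/13) → (-330/13, -30/13); (27/13, -213/13) → (267/26, -213/13); (-357/13, -204/13) → (-255/13, -204/13); (-207/13, -57/13) → (-357/26, -57/13); (-87/13, -345/13) → (171/26, -345/13)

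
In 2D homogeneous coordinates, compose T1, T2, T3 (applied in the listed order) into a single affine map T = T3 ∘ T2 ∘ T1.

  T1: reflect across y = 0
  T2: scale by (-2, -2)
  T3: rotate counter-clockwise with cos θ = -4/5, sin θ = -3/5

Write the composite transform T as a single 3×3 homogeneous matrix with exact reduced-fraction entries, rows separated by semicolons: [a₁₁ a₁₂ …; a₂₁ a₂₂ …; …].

T1 = [1 0 0; 0 -1 0; 0 0 1]
T2·T1 = [-2 0 0; 0 2 0; 0 0 1]
T3·…·T1 = [8/5 6/5 0; 6/5 -8/5 0; 0 0 1]

T = [8/5 6/5 0; 6/5 -8/5 0; 0 0 1]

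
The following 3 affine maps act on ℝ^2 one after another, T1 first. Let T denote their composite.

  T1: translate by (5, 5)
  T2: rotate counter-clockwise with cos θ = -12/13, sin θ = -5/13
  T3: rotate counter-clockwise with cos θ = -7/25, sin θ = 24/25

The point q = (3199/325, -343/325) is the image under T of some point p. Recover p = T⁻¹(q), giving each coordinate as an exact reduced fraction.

T1 = [1 0 5; 0 1 5; 0 0 1]
T2·T1 = [-12/13 5/13 -35/13; -5/13 -12/13 -85/13; 0 0 1]
T3·…·T1 = [204/325 253/325 457/65; -253/325 204/325 -49/65; 0 0 1]
det M = 1; M⁻¹ = [204/325 -253/325 -5; 253/325 204/325 -5; 0 0 1]
M⁻¹ · (3199/325, -343/325)ᵀ = (2, 2)ᵀ

p = (2, 2)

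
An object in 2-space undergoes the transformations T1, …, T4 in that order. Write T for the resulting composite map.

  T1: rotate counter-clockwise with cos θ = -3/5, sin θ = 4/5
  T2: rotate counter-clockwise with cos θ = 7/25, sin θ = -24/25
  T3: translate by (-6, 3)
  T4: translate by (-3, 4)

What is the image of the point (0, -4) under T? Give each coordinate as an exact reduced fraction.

T(p) = (-29/5, 23/5)

T1 rotate counter-clockwise with cos θ = -3/5, sin θ = 4/5: (0, -4) → (16/5, 12/5)
T2 rotate counter-clockwise with cos θ = 7/25, sin θ = -24/25: (16/5, 12/5) → (16/5, -12/5)
T3 translate by (-6, 3): (16/5, -12/5) → (-14/5, 3/5)
T4 translate by (-3, 4): (-14/5, 3/5) → (-29/5, 23/5)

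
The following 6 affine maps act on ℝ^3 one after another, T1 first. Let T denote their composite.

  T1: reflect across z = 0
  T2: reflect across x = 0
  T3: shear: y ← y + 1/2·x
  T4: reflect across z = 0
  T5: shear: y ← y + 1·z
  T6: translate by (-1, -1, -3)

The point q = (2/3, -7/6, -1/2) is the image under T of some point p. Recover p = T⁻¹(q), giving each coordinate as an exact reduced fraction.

T1 = [1 0 0 0; 0 1 0 0; 0 0 -1 0; 0 0 0 1]
T2·T1 = [-1 0 0 0; 0 1 0 0; 0 0 -1 0; 0 0 0 1]
T3·…·T1 = [-1 0 0 0; -1/2 1 0 0; 0 0 -1 0; 0 0 0 1]
T4·…·T1 = [-1 0 0 0; -1/2 1 0 0; 0 0 1 0; 0 0 0 1]
T5·…·T1 = [-1 0 0 0; -1/2 1 1 0; 0 0 1 0; 0 0 0 1]
T6·…·T1 = [-1 0 0 -1; -1/2 1 1 -1; 0 0 1 -3; 0 0 0 1]
det M = -1; M⁻¹ = [-1 0 0 -1; -1/2 1 -1 -5/2; 0 0 1 3; 0 0 0 1]
M⁻¹ · (2/3, -7/6, -1/2)ᵀ = (-5/3, -7/2, 5/2)ᵀ

p = (-5/3, -7/2, 5/2)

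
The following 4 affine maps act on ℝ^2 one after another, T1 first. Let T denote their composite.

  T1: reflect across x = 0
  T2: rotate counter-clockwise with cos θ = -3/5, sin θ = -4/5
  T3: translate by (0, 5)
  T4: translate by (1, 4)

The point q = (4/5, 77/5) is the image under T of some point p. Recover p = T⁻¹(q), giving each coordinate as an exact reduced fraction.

T1 = [-1 0 0; 0 1 0; 0 0 1]
T2·T1 = [3/5 4/5 0; 4/5 -3/5 0; 0 0 1]
T3·…·T1 = [3/5 4/5 0; 4/5 -3/5 5; 0 0 1]
T4·…·T1 = [3/5 4/5 1; 4/5 -3/5 9; 0 0 1]
det M = -1; M⁻¹ = [3/5 4/5 -39/5; 4/5 -3/5 23/5; 0 0 1]
M⁻¹ · (4/5, 77/5)ᵀ = (5, -4)ᵀ

p = (5, -4)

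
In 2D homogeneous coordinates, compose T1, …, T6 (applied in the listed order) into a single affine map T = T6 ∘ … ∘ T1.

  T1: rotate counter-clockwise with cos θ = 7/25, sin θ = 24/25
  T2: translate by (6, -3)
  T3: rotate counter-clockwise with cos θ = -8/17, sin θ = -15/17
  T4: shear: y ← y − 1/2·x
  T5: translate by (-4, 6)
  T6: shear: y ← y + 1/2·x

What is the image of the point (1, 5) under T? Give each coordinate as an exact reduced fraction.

T(p) = (-2236/425, 1273/425)

T1 rotate counter-clockwise with cos θ = 7/25, sin θ = 24/25: (1, 5) → (-113/25, 59/25)
T2 translate by (6, -3): (-113/25, 59/25) → (37/25, -16/25)
T3 rotate counter-clockwise with cos θ = -8/17, sin θ = -15/17: (37/25, -16/25) → (-536/425, -427/425)
T4 shear: y ← y − 1/2·x: (-536/425, -427/425) → (-536/425, -159/425)
T5 translate by (-4, 6): (-536/425, -159/425) → (-2236/425, 2391/425)
T6 shear: y ← y + 1/2·x: (-2236/425, 2391/425) → (-2236/425, 1273/425)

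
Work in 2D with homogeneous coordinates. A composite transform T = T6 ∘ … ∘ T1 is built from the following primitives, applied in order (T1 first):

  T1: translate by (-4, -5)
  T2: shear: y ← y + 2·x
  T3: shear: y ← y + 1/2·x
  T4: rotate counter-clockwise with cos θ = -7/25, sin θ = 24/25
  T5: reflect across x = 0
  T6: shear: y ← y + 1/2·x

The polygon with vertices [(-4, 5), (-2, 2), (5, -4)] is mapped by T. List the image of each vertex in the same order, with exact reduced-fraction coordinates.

T1 translate by (-4, -5): (-4, 5) → (-8, 0); (-2, 2) → (-6, -3); (5, -4) → (1, -9)
T2 shear: y ← y + 2·x: (-8, 0) → (-8, -16); (-6, -3) → (-6, -15); (1, -9) → (1, -7)
T3 shear: y ← y + 1/2·x: (-8, -16) → (-8, -20); (-6, -15) → (-6, -18); (1, -7) → (1, -13/2)
T4 rotate counter-clockwise with cos θ = -7/25, sin θ = 24/25: (-8, -20) → (536/25, -52/25); (-6, -18) → (474/25, -18/25); (1, -13/2) → (149/25, 139/50)
T5 reflect across x = 0: (536/25, -52/25) → (-536/25, -52/25); (474/25, -18/25) → (-474/25, -18/25); (149/25, 139/50) → (-149/25, 139/50)
T6 shear: y ← y + 1/2·x: (-536/25, -52/25) → (-536/25, -64/5); (-474/25, -18/25) → (-474/25, -51/5); (-149/25, 139/50) → (-149/25, -1/5)

image vertices: (-536/25, -64/5), (-474/25, -51/5), (-149/25, -1/5)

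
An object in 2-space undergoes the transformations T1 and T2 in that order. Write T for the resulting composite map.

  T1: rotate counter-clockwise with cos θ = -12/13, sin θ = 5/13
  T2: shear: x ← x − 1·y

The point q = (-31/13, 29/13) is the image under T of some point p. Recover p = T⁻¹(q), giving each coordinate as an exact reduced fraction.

T1 = [-12/13 -5/13 0; 5/13 -12/13 0; 0 0 1]
T2·T1 = [-17/13 7/13 0; 5/13 -12/13 0; 0 0 1]
det M = 1; M⁻¹ = [-12/13 -7/13 0; -5/13 -17/13 0; 0 0 1]
M⁻¹ · (-31/13, 29/13)ᵀ = (1, -2)ᵀ

p = (1, -2)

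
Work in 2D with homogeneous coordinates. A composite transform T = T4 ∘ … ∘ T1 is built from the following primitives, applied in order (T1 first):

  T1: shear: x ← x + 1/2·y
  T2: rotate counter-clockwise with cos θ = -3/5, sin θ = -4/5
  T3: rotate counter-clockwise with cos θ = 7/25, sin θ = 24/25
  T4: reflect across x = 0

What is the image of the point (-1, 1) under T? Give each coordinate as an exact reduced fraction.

T1 shear: x ← x + 1/2·y: (-1, 1) → (-1/2, 1)
T2 rotate counter-clockwise with cos θ = -3/5, sin θ = -4/5: (-1/2, 1) → (11/10, -1/5)
T3 rotate counter-clockwise with cos θ = 7/25, sin θ = 24/25: (11/10, -1/5) → (1/2, 1)
T4 reflect across x = 0: (1/2, 1) → (-1/2, 1)

T(p) = (-1/2, 1)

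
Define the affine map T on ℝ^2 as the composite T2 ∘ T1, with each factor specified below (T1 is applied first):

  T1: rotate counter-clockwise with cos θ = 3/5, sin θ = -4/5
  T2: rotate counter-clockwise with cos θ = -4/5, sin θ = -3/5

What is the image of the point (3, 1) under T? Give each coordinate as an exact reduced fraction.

T1 rotate counter-clockwise with cos θ = 3/5, sin θ = -4/5: (3, 1) → (13/5, -9/5)
T2 rotate counter-clockwise with cos θ = -4/5, sin θ = -3/5: (13/5, -9/5) → (-79/25, -3/25)

T(p) = (-79/25, -3/25)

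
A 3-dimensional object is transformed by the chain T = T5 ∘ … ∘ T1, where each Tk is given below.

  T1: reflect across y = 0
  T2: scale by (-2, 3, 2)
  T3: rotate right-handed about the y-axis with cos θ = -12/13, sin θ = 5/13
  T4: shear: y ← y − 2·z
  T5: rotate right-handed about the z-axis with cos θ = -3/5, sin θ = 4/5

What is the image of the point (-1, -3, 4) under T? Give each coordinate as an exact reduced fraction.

T1 reflect across y = 0: (-1, -3, 4) → (-1, 3, 4)
T2 scale by (-2, 3, 2): (-1, 3, 4) → (2, 9, 8)
T3 rotate right-handed about the y-axis with cos θ = -12/13, sin θ = 5/13: (2, 9, 8) → (16/13, 9, -106/13)
T4 shear: y ← y − 2·z: (16/13, 9, -106/13) → (16/13, 329/13, -106/13)
T5 rotate right-handed about the z-axis with cos θ = -3/5, sin θ = 4/5: (16/13, 329/13, -106/13) → (-1364/65, -71/5, -106/13)

T(p) = (-1364/65, -71/5, -106/13)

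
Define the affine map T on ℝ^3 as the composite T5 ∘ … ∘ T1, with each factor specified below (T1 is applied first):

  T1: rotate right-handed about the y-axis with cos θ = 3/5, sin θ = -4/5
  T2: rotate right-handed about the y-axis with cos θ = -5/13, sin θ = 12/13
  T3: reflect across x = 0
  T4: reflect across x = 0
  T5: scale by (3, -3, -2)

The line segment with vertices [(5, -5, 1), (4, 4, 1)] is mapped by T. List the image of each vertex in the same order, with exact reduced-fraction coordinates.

image vertices: (51/5, 15, 38/5), (564/65, -12, 382/65)

T1 rotate right-handed about the y-axis with cos θ = 3/5, sin θ = -4/5: (5, -5, 1) → (11/5, -5, 23/5); (4, 4, 1) → (8/5, 4, 19/5)
T2 rotate right-handed about the y-axis with cos θ = -5/13, sin θ = 12/13: (11/5, -5, 23/5) → (17/5, -5, -19/5); (8/5, 4, 19/5) → (188/65, 4, -191/65)
T3 reflect across x = 0: (17/5, -5, -19/5) → (-17/5, -5, -19/5); (188/65, 4, -191/65) → (-188/65, 4, -191/65)
T4 reflect across x = 0: (-17/5, -5, -19/5) → (17/5, -5, -19/5); (-188/65, 4, -191/65) → (188/65, 4, -191/65)
T5 scale by (3, -3, -2): (17/5, -5, -19/5) → (51/5, 15, 38/5); (188/65, 4, -191/65) → (564/65, -12, 382/65)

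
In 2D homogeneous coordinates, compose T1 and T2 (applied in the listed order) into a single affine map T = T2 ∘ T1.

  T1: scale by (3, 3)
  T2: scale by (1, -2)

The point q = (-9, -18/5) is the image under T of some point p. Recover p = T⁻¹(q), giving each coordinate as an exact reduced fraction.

p = (-3, 3/5)

T1 = [3 0 0; 0 3 0; 0 0 1]
T2·T1 = [3 0 0; 0 -6 0; 0 0 1]
det M = -18; M⁻¹ = [1/3 0 0; 0 -1/6 0; 0 0 1]
M⁻¹ · (-9, -18/5)ᵀ = (-3, 3/5)ᵀ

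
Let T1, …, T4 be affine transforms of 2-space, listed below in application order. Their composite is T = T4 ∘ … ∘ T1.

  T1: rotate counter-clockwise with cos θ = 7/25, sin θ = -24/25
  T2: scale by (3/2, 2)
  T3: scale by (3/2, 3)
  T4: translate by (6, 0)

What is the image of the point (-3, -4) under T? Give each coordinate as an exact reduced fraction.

T(p) = (-453/100, 264/25)

T1 rotate counter-clockwise with cos θ = 7/25, sin θ = -24/25: (-3, -4) → (-117/25, 44/25)
T2 scale by (3/2, 2): (-117/25, 44/25) → (-351/50, 88/25)
T3 scale by (3/2, 3): (-351/50, 88/25) → (-1053/100, 264/25)
T4 translate by (6, 0): (-1053/100, 264/25) → (-453/100, 264/25)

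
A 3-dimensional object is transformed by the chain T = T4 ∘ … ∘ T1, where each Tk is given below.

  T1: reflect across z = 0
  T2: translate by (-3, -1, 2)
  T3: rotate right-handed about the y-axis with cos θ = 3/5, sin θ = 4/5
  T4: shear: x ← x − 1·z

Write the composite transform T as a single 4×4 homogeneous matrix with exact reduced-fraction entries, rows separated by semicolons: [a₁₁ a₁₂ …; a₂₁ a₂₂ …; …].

T1 = [1 0 0 0; 0 1 0 0; 0 0 -1 0; 0 0 0 1]
T2·T1 = [1 0 0 -3; 0 1 0 -1; 0 0 -1 2; 0 0 0 1]
T3·…·T1 = [3/5 0 -4/5 -1/5; 0 1 0 -1; -4/5 0 -3/5 18/5; 0 0 0 1]
T4·…·T1 = [7/5 0 -1/5 -19/5; 0 1 0 -1; -4/5 0 -3/5 18/5; 0 0 0 1]

T = [7/5 0 -1/5 -19/5; 0 1 0 -1; -4/5 0 -3/5 18/5; 0 0 0 1]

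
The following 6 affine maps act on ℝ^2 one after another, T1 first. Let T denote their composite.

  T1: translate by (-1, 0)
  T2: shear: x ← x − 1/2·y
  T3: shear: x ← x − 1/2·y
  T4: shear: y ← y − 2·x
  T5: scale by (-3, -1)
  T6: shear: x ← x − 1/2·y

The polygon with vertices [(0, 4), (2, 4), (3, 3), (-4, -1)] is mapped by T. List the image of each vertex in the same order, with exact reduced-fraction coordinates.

T1 translate by (-1, 0): (0, 4) → (-1, 4); (2, 4) → (1, 4); (3, 3) → (2, 3); (-4, -1) → (-5, -1)
T2 shear: x ← x − 1/2·y: (-1, 4) → (-3, 4); (1, 4) → (-1, 4); (2, 3) → (1/2, 3); (-5, -1) → (-9/2, -1)
T3 shear: x ← x − 1/2·y: (-3, 4) → (-5, 4); (-1, 4) → (-3, 4); (1/2, 3) → (-1, 3); (-9/2, -1) → (-4, -1)
T4 shear: y ← y − 2·x: (-5, 4) → (-5, 14); (-3, 4) → (-3, 10); (-1, 3) → (-1, 5); (-4, -1) → (-4, 7)
T5 scale by (-3, -1): (-5, 14) → (15, -14); (-3, 10) → (9, -10); (-1, 5) → (3, -5); (-4, 7) → (12, -7)
T6 shear: x ← x − 1/2·y: (15, -14) → (22, -14); (9, -10) → (14, -10); (3, -5) → (11/2, -5); (12, -7) → (31/2, -7)

image vertices: (22, -14), (14, -10), (11/2, -5), (31/2, -7)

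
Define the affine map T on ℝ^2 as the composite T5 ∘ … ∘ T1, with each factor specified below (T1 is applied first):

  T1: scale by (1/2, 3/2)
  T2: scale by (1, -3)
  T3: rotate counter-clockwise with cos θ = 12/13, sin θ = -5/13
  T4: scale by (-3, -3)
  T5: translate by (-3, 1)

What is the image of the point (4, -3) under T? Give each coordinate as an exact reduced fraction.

T(p) = (-627/26, -443/13)

T1 scale by (1/2, 3/2): (4, -3) → (2, -9/2)
T2 scale by (1, -3): (2, -9/2) → (2, 27/2)
T3 rotate counter-clockwise with cos θ = 12/13, sin θ = -5/13: (2, 27/2) → (183/26, 152/13)
T4 scale by (-3, -3): (183/26, 152/13) → (-549/26, -456/13)
T5 translate by (-3, 1): (-549/26, -456/13) → (-627/26, -443/13)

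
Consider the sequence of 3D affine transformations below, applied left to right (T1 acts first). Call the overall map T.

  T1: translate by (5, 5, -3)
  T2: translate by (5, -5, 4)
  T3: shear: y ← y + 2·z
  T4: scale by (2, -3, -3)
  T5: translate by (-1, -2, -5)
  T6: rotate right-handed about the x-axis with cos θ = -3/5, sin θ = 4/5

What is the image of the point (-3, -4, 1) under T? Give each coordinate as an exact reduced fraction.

T(p) = (13, 10, 5)

T1 translate by (5, 5, -3): (-3, -4, 1) → (2, 1, -2)
T2 translate by (5, -5, 4): (2, 1, -2) → (7, -4, 2)
T3 shear: y ← y + 2·z: (7, -4, 2) → (7, 0, 2)
T4 scale by (2, -3, -3): (7, 0, 2) → (14, 0, -6)
T5 translate by (-1, -2, -5): (14, 0, -6) → (13, -2, -11)
T6 rotate right-handed about the x-axis with cos θ = -3/5, sin θ = 4/5: (13, -2, -11) → (13, 10, 5)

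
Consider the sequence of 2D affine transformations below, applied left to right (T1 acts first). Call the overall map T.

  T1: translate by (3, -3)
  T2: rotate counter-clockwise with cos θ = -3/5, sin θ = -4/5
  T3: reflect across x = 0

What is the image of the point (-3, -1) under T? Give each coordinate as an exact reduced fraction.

T1 translate by (3, -3): (-3, -1) → (0, -4)
T2 rotate counter-clockwise with cos θ = -3/5, sin θ = -4/5: (0, -4) → (-16/5, 12/5)
T3 reflect across x = 0: (-16/5, 12/5) → (16/5, 12/5)

T(p) = (16/5, 12/5)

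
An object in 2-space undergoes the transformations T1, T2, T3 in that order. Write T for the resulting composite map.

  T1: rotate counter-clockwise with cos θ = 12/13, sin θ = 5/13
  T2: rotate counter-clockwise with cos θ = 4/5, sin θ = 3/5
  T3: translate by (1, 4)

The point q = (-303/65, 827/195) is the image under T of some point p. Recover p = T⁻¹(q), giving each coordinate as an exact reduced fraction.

T1 = [12/13 -5/13 0; 5/13 12/13 0; 0 0 1]
T2·T1 = [33/65 -56/65 0; 56/65 33/65 0; 0 0 1]
T3·…·T1 = [33/65 -56/65 1; 56/65 33/65 4; 0 0 1]
det M = 1; M⁻¹ = [33/65 56/65 -257/65; -56/65 33/65 -76/65; 0 0 1]
M⁻¹ · (-303/65, 827/195)ᵀ = (-8/3, 5)ᵀ

p = (-8/3, 5)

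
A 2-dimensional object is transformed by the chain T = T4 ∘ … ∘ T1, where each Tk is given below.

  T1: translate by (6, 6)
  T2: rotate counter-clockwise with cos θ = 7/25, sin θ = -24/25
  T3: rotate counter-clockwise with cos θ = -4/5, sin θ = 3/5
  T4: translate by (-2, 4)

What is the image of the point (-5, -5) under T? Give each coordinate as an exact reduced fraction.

T1 translate by (6, 6): (-5, -5) → (1, 1)
T2 rotate counter-clockwise with cos θ = 7/25, sin θ = -24/25: (1, 1) → (31/25, -17/25)
T3 rotate counter-clockwise with cos θ = -4/5, sin θ = 3/5: (31/25, -17/25) → (-73/125, 161/125)
T4 translate by (-2, 4): (-73/125, 161/125) → (-323/125, 661/125)

T(p) = (-323/125, 661/125)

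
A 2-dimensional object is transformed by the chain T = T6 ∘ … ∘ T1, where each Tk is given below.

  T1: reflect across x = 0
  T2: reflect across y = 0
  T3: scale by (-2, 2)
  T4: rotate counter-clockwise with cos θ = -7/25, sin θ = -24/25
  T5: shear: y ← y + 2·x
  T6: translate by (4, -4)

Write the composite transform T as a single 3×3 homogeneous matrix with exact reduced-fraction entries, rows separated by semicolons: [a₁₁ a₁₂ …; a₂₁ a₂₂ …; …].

T = [-14/25 -48/25 4; -76/25 -82/25 -4; 0 0 1]

T1 = [-1 0 0; 0 1 0; 0 0 1]
T2·T1 = [-1 0 0; 0 -1 0; 0 0 1]
T3·…·T1 = [2 0 0; 0 -2 0; 0 0 1]
T4·…·T1 = [-14/25 -48/25 0; -48/25 14/25 0; 0 0 1]
T5·…·T1 = [-14/25 -48/25 0; -76/25 -82/25 0; 0 0 1]
T6·…·T1 = [-14/25 -48/25 4; -76/25 -82/25 -4; 0 0 1]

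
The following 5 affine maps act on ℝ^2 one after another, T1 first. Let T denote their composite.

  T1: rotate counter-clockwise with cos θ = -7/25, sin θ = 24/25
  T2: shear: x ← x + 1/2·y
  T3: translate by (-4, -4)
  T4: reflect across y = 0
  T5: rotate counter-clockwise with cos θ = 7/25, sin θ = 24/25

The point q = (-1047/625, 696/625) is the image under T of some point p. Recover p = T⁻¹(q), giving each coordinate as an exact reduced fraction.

p = (1, -4)

T1 = [-7/25 -24/25 0; 24/25 -7/25 0; 0 0 1]
T2·T1 = [1/5 -11/10 0; 24/25 -7/25 0; 0 0 1]
T3·…·T1 = [1/5 -11/10 -4; 24/25 -7/25 -4; 0 0 1]
T4·…·T1 = [1/5 -11/10 -4; -24/25 7/25 4; 0 0 1]
T5·…·T1 = [611/625 -721/1250 -124/25; -48/625 -611/625 -68/25; 0 0 1]
det M = -1; M⁻¹ = [611/625 -721/1250 82/25; -48/625 -611/625 -76/25; 0 0 1]
M⁻¹ · (-1047/625, 696/625)ᵀ = (1, -4)ᵀ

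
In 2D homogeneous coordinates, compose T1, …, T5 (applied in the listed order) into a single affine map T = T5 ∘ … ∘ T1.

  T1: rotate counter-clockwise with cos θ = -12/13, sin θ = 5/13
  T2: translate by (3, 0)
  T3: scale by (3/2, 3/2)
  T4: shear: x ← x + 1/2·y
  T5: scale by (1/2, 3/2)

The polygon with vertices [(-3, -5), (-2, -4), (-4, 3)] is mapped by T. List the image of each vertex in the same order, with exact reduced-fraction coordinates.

T1 rotate counter-clockwise with cos θ = -12/13, sin θ = 5/13: (-3, -5) → (61/13, 45/13); (-2, -4) → (44/13, 38/13); (-4, 3) → (33/13, -56/13)
T2 translate by (3, 0): (61/13, 45/13) → (100/13, 45/13); (44/13, 38/13) → (83/13, 38/13); (33/13, -56/13) → (72/13, -56/13)
T3 scale by (3/2, 3/2): (100/13, 45/13) → (150/13, 135/26); (83/13, 38/13) → (249/26, 57/13); (72/13, -56/13) → (108/13, -84/13)
T4 shear: x ← x + 1/2·y: (150/13, 135/26) → (735/52, 135/26); (249/26, 57/13) → (153/13, 57/13); (108/13, -84/13) → (66/13, -84/13)
T5 scale by (1/2, 3/2): (735/52, 135/26) → (735/104, 405/52); (153/13, 57/13) → (153/26, 171/26); (66/13, -84/13) → (33/13, -126/13)

image vertices: (735/104, 405/52), (153/26, 171/26), (33/13, -126/13)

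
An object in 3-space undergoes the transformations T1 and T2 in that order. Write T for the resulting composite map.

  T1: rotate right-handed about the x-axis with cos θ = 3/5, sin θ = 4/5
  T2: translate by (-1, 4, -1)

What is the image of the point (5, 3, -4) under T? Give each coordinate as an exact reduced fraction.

T1 rotate right-handed about the x-axis with cos θ = 3/5, sin θ = 4/5: (5, 3, -4) → (5, 5, 0)
T2 translate by (-1, 4, -1): (5, 5, 0) → (4, 9, -1)

T(p) = (4, 9, -1)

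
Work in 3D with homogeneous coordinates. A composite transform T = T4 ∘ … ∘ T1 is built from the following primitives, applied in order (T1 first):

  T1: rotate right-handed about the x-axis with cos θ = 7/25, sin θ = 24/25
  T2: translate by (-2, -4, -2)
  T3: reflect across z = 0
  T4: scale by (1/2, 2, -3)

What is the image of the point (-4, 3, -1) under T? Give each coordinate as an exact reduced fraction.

T1 rotate right-handed about the x-axis with cos θ = 7/25, sin θ = 24/25: (-4, 3, -1) → (-4, 9/5, 13/5)
T2 translate by (-2, -4, -2): (-4, 9/5, 13/5) → (-6, -11/5, 3/5)
T3 reflect across z = 0: (-6, -11/5, 3/5) → (-6, -11/5, -3/5)
T4 scale by (1/2, 2, -3): (-6, -11/5, -3/5) → (-3, -22/5, 9/5)

T(p) = (-3, -22/5, 9/5)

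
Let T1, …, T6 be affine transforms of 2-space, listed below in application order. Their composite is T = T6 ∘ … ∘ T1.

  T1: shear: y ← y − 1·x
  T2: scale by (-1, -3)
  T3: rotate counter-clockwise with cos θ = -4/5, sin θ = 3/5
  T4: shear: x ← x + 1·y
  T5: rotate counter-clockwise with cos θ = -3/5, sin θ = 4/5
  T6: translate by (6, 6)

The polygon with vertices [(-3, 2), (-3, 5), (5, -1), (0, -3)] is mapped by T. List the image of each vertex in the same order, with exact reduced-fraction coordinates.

image vertices: (-432/25, 351/25), (-153/5, 99/5), (861/25, -73/25), (483/25, 6/25)

T1 shear: y ← y − 1·x: (-3, 2) → (-3, 5); (-3, 5) → (-3, 8); (5, -1) → (5, -6); (0, -3) → (0, -3)
T2 scale by (-1, -3): (-3, 5) → (3, -15); (-3, 8) → (3, -24); (5, -6) → (-5, 18); (0, -3) → (0, 9)
T3 rotate counter-clockwise with cos θ = -4/5, sin θ = 3/5: (3, -15) → (33/5, 69/5); (3, -24) → (12, 21); (-5, 18) → (-34/5, -87/5); (0, 9) → (-27/5, -36/5)
T4 shear: x ← x + 1·y: (33/5, 69/5) → (102/5, 69/5); (12, 21) → (33, 21); (-34/5, -87/5) → (-121/5, -87/5); (-27/5, -36/5) → (-63/5, -36/5)
T5 rotate counter-clockwise with cos θ = -3/5, sin θ = 4/5: (102/5, 69/5) → (-582/25, 201/25); (33, 21) → (-183/5, 69/5); (-121/5, -87/5) → (711/25, -223/25); (-63/5, -36/5) → (333/25, -144/25)
T6 translate by (6, 6): (-582/25, 201/25) → (-432/25, 351/25); (-183/5, 69/5) → (-153/5, 99/5); (711/25, -223/25) → (861/25, -73/25); (333/25, -144/25) → (483/25, 6/25)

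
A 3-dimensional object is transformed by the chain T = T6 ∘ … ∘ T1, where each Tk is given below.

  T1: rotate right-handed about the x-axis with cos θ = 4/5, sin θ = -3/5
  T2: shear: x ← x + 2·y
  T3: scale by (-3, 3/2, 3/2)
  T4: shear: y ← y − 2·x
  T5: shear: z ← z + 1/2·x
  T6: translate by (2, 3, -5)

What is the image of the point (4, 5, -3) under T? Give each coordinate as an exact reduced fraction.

T(p) = (-116/5, 567/10, -257/10)

T1 rotate right-handed about the x-axis with cos θ = 4/5, sin θ = -3/5: (4, 5, -3) → (4, 11/5, -27/5)
T2 shear: x ← x + 2·y: (4, 11/5, -27/5) → (42/5, 11/5, -27/5)
T3 scale by (-3, 3/2, 3/2): (42/5, 11/5, -27/5) → (-126/5, 33/10, -81/10)
T4 shear: y ← y − 2·x: (-126/5, 33/10, -81/10) → (-126/5, 537/10, -81/10)
T5 shear: z ← z + 1/2·x: (-126/5, 537/10, -81/10) → (-126/5, 537/10, -207/10)
T6 translate by (2, 3, -5): (-126/5, 537/10, -207/10) → (-116/5, 567/10, -257/10)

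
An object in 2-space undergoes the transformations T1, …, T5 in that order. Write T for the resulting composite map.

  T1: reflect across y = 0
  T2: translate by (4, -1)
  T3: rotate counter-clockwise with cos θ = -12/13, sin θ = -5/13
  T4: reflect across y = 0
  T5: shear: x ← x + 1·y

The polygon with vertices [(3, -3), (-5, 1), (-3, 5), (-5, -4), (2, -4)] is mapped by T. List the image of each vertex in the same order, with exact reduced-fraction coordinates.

T1 reflect across y = 0: (3, -3) → (3, 3); (-5, 1) → (-5, -1); (-3, 5) → (-3, -5); (-5, -4) → (-5, 4); (2, -4) → (2, 4)
T2 translate by (4, -1): (3, 3) → (7, 2); (-5, -1) → (-1, -2); (-3, -5) → (1, -6); (-5, 4) → (-1, 3); (2, 4) → (6, 3)
T3 rotate counter-clockwise with cos θ = -12/13, sin θ = -5/13: (7, 2) → (-74/13, -59/13); (-1, -2) → (2/13, 29/13); (1, -6) → (-42/13, 67/13); (-1, 3) → (27/13, -31/13); (6, 3) → (-57/13, -66/13)
T4 reflect across y = 0: (-74/13, -59/13) → (-74/13, 59/13); (2/13, 29/13) → (2/13, -29/13); (-42/13, 67/13) → (-42/13, -67/13); (27/13, -31/13) → (27/13, 31/13); (-57/13, -66/13) → (-57/13, 66/13)
T5 shear: x ← x + 1·y: (-74/13, 59/13) → (-15/13, 59/13); (2/13, -29/13) → (-27/13, -29/13); (-42/13, -67/13) → (-109/13, -67/13); (27/13, 31/13) → (58/13, 31/13); (-57/13, 66/13) → (9/13, 66/13)

image vertices: (-15/13, 59/13), (-27/13, -29/13), (-109/13, -67/13), (58/13, 31/13), (9/13, 66/13)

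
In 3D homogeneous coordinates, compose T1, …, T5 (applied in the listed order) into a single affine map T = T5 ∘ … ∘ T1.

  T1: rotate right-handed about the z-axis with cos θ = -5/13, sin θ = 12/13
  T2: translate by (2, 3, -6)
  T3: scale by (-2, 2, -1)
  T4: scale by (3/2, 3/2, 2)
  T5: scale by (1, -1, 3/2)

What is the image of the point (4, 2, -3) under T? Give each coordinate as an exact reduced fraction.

T1 rotate right-handed about the z-axis with cos θ = -5/13, sin θ = 12/13: (4, 2, -3) → (-44/13, 38/13, -3)
T2 translate by (2, 3, -6): (-44/13, 38/13, -3) → (-18/13, 77/13, -9)
T3 scale by (-2, 2, -1): (-18/13, 77/13, -9) → (36/13, 154/13, 9)
T4 scale by (3/2, 3/2, 2): (36/13, 154/13, 9) → (54/13, 231/13, 18)
T5 scale by (1, -1, 3/2): (54/13, 231/13, 18) → (54/13, -231/13, 27)

T(p) = (54/13, -231/13, 27)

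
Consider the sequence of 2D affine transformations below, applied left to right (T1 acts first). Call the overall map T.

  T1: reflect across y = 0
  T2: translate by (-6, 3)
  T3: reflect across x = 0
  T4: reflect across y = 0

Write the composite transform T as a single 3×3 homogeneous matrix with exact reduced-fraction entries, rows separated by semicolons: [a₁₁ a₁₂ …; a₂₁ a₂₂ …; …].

T1 = [1 0 0; 0 -1 0; 0 0 1]
T2·T1 = [1 0 -6; 0 -1 3; 0 0 1]
T3·…·T1 = [-1 0 6; 0 -1 3; 0 0 1]
T4·…·T1 = [-1 0 6; 0 1 -3; 0 0 1]

T = [-1 0 6; 0 1 -3; 0 0 1]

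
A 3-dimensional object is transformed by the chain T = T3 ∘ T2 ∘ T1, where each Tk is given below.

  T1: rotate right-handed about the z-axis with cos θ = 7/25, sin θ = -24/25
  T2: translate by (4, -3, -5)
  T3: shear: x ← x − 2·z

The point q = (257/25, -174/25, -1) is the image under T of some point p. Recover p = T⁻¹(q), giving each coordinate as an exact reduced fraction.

T1 = [7/25 24/25 0 0; -24/25 7/25 0 0; 0 0 1 0; 0 0 0 1]
T2·T1 = [7/25 24/25 0 4; -24/25 7/25 0 -3; 0 0 1 -5; 0 0 0 1]
T3·…·T1 = [7/25 24/25 -2 14; -24/25 7/25 0 -3; 0 0 1 -5; 0 0 0 1]
det M = 1; M⁻¹ = [7/25 -24/25 14/25 -4; 24/25 7/25 48/25 -3; 0 0 1 5; 0 0 0 1]
M⁻¹ · (257/25, -174/25, -1)ᵀ = (5, 3, 4)ᵀ

p = (5, 3, 4)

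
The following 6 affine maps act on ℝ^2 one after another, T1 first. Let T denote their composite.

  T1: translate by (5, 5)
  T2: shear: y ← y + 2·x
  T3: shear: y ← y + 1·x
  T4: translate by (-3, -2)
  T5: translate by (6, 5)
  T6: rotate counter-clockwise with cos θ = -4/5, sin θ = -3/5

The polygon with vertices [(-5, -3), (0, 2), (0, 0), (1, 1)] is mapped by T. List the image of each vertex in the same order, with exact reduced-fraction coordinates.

T1 translate by (5, 5): (-5, -3) → (0, 2); (0, 2) → (5, 7); (0, 0) → (5, 5); (1, 1) → (6, 6)
T2 shear: y ← y + 2·x: (0, 2) → (0, 2); (5, 7) → (5, 17); (5, 5) → (5, 15); (6, 6) → (6, 18)
T3 shear: y ← y + 1·x: (0, 2) → (0, 2); (5, 17) → (5, 22); (5, 15) → (5, 20); (6, 18) → (6, 24)
T4 translate by (-3, -2): (0, 2) → (-3, 0); (5, 22) → (2, 20); (5, 20) → (2, 18); (6, 24) → (3, 22)
T5 translate by (6, 5): (-3, 0) → (3, 5); (2, 20) → (8, 25); (2, 18) → (8, 23); (3, 22) → (9, 27)
T6 rotate counter-clockwise with cos θ = -4/5, sin θ = -3/5: (3, 5) → (3/5, -29/5); (8, 25) → (43/5, -124/5); (8, 23) → (37/5, -116/5); (9, 27) → (9, -27)

image vertices: (3/5, -29/5), (43/5, -124/5), (37/5, -116/5), (9, -27)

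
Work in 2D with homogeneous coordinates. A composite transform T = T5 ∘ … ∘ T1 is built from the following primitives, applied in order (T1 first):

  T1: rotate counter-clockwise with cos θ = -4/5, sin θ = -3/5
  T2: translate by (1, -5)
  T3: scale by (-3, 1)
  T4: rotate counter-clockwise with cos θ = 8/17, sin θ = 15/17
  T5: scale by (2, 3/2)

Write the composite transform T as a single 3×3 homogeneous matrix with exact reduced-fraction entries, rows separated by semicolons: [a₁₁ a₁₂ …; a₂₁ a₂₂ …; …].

T = [282/85 -24/85 6; 234/85 -501/170 -15/2; 0 0 1]

T1 = [-4/5 3/5 0; -3/5 -4/5 0; 0 0 1]
T2·T1 = [-4/5 3/5 1; -3/5 -4/5 -5; 0 0 1]
T3·…·T1 = [12/5 -9/5 -3; -3/5 -4/5 -5; 0 0 1]
T4·…·T1 = [141/85 -12/85 3; 156/85 -167/85 -5; 0 0 1]
T5·…·T1 = [282/85 -24/85 6; 234/85 -501/170 -15/2; 0 0 1]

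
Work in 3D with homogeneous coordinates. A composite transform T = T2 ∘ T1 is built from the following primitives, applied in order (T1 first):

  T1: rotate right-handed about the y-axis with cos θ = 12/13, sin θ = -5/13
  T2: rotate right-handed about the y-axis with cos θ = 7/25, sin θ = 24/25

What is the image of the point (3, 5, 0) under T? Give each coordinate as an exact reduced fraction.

T(p) = (612/325, 5, -759/325)

T1 rotate right-handed about the y-axis with cos θ = 12/13, sin θ = -5/13: (3, 5, 0) → (36/13, 5, 15/13)
T2 rotate right-handed about the y-axis with cos θ = 7/25, sin θ = 24/25: (36/13, 5, 15/13) → (612/325, 5, -759/325)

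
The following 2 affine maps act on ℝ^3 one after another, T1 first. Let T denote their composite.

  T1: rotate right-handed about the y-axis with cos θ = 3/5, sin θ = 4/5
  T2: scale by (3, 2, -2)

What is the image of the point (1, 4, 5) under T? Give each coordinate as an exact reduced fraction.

T(p) = (69/5, 8, -22/5)

T1 rotate right-handed about the y-axis with cos θ = 3/5, sin θ = 4/5: (1, 4, 5) → (23/5, 4, 11/5)
T2 scale by (3, 2, -2): (23/5, 4, 11/5) → (69/5, 8, -22/5)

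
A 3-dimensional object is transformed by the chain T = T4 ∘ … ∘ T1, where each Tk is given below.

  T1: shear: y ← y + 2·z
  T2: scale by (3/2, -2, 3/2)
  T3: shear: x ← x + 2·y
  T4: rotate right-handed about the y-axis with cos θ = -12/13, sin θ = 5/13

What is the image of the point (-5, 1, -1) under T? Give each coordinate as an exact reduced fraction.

T(p) = (69/26, 2, 71/26)

T1 shear: y ← y + 2·z: (-5, 1, -1) → (-5, -1, -1)
T2 scale by (3/2, -2, 3/2): (-5, -1, -1) → (-15/2, 2, -3/2)
T3 shear: x ← x + 2·y: (-15/2, 2, -3/2) → (-7/2, 2, -3/2)
T4 rotate right-handed about the y-axis with cos θ = -12/13, sin θ = 5/13: (-7/2, 2, -3/2) → (69/26, 2, 71/26)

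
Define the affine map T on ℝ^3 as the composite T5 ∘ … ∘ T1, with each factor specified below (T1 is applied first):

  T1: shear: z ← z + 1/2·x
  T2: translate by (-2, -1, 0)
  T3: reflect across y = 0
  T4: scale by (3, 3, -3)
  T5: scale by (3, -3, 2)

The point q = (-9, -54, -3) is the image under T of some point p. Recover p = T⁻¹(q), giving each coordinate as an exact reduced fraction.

T1 = [1 0 0 0; 0 1 0 0; 1/2 0 1 0; 0 0 0 1]
T2·T1 = [1 0 0 -2; 0 1 0 -1; 1/2 0 1 0; 0 0 0 1]
T3·…·T1 = [1 0 0 -2; 0 -1 0 1; 1/2 0 1 0; 0 0 0 1]
T4·…·T1 = [3 0 0 -6; 0 -3 0 3; -3/2 0 -3 0; 0 0 0 1]
T5·…·T1 = [9 0 0 -18; 0 9 0 -9; -3 0 -6 0; 0 0 0 1]
det M = -486; M⁻¹ = [1/9 0 0 2; 0 1/9 0 1; -1/18 0 -1/6 -1; 0 0 0 1]
M⁻¹ · (-9, -54, -3)ᵀ = (1, -5, 0)ᵀ

p = (1, -5, 0)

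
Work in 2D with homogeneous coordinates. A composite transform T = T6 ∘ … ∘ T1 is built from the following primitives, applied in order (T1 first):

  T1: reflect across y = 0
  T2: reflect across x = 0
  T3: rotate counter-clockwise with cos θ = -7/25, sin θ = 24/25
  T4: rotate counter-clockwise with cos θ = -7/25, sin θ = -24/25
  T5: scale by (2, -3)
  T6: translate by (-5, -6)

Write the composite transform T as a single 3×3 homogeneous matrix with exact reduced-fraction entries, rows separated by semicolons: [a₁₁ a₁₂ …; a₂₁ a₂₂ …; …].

T1 = [1 0 0; 0 -1 0; 0 0 1]
T2·T1 = [-1 0 0; 0 -1 0; 0 0 1]
T3·…·T1 = [7/25 24/25 0; -24/25 7/25 0; 0 0 1]
T4·…·T1 = [-1 0 0; 0 -1 0; 0 0 1]
T5·…·T1 = [-2 0 0; 0 3 0; 0 0 1]
T6·…·T1 = [-2 0 -5; 0 3 -6; 0 0 1]

T = [-2 0 -5; 0 3 -6; 0 0 1]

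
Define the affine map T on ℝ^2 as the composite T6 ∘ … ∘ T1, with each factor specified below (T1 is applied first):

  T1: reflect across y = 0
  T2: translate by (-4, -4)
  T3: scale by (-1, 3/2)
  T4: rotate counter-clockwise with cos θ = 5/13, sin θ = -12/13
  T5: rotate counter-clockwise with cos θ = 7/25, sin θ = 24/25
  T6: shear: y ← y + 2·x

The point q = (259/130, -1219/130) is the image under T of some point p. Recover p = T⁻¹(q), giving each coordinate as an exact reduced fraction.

T1 = [1 0 0; 0 -1 0; 0 0 1]
T2·T1 = [1 0 -4; 0 -1 -4; 0 0 1]
T3·…·T1 = [-1 0 4; 0 -3/2 -6; 0 0 1]
T4·…·T1 = [-5/13 -18/13 -4; 12/13 -15/26 -6; 0 0 1]
T5·…·T1 = [-323/325 54/325 116/25; -36/325 -969/650 -138/25; 0 0 1]
T6·…·T1 = [-323/325 54/325 116/25; -682/325 -753/650 94/25; 0 0 1]
det M = 3/2; M⁻¹ = [-251/325 -36/325 4; 1364/975 -646/975 -4; 0 0 1]
M⁻¹ · (259/130, -1219/130)ᵀ = (7/2, 5)ᵀ

p = (7/2, 5)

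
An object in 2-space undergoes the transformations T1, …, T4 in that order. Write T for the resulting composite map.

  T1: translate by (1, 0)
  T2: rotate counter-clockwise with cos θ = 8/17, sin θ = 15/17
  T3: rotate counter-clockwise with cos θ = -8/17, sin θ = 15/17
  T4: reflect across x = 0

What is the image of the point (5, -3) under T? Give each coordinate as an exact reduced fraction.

T(p) = (6, 3)

T1 translate by (1, 0): (5, -3) → (6, -3)
T2 rotate counter-clockwise with cos θ = 8/17, sin θ = 15/17: (6, -3) → (93/17, 66/17)
T3 rotate counter-clockwise with cos θ = -8/17, sin θ = 15/17: (93/17, 66/17) → (-6, 3)
T4 reflect across x = 0: (-6, 3) → (6, 3)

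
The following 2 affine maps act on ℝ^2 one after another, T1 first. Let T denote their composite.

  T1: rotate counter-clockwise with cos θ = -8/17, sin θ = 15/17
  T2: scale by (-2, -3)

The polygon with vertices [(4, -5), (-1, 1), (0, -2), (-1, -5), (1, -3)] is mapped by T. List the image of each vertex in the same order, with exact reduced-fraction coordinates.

image vertices: (-86/17, -300/17), (14/17, 69/17), (-60/17, -48/17), (-166/17, -75/17), (-74/17, -117/17)

T1 rotate counter-clockwise with cos θ = -8/17, sin θ = 15/17: (4, -5) → (43/17, 100/17); (-1, 1) → (-7/17, -23/17); (0, -2) → (30/17, 16/17); (-1, -5) → (83/17, 25/17); (1, -3) → (37/17, 39/17)
T2 scale by (-2, -3): (43/17, 100/17) → (-86/17, -300/17); (-7/17, -23/17) → (14/17, 69/17); (30/17, 16/17) → (-60/17, -48/17); (83/17, 25/17) → (-166/17, -75/17); (37/17, 39/17) → (-74/17, -117/17)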